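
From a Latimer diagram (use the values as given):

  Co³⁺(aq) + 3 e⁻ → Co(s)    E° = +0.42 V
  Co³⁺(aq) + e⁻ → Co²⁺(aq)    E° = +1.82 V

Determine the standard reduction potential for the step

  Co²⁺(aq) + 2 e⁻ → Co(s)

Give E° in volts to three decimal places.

Sequential free energies add, so n₃E°₃ = n₁E°₁ + n₂E°₂.
With n₃ = 3, and the known step contributing 1×(+1.82) V, the unknown satisfies 2·E° = 3×(+0.42) − 1×(+1.82) = -0.560.
E° = -0.560 / 2 = -0.280 V.

-0.280 V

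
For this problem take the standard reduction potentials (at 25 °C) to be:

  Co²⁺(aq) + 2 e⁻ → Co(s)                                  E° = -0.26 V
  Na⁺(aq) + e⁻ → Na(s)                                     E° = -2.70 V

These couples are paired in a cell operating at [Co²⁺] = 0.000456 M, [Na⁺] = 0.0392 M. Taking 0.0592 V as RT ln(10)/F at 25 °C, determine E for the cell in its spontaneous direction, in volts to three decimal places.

Co²⁺/Co is the cathode (higher E°), Na⁺/Na the anode: E°cell = -0.26 − (-2.70) = +2.44 V, n = 2.
Overall: Co²⁺(aq) + 2 Na(s) → Co(s) + 2 Na⁺(aq)
Q = [Na⁺]^2 / ([Co²⁺]); log Q = 0.528.
E = E° − (0.0592/n) log Q = +2.44 − (0.0592/2)(0.528) = +2.424 V.

+2.424 V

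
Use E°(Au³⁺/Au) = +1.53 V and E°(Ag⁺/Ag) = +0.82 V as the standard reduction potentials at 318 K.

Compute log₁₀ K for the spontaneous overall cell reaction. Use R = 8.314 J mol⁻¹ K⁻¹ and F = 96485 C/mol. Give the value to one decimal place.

Cathode: Au³⁺/Au; anode: Ag⁺/Ag. E°cell = (+1.53) − (+0.82) = +0.71 V, with n = 3.
ΔG° = −nFE° = −RT ln K, so ln K = nFE°/(RT) = (3)(96485)(+0.71) / ((8.314)(318)) = 77.732.
log₁₀ K = 77.732 / ln 10 = 33.8.

33.8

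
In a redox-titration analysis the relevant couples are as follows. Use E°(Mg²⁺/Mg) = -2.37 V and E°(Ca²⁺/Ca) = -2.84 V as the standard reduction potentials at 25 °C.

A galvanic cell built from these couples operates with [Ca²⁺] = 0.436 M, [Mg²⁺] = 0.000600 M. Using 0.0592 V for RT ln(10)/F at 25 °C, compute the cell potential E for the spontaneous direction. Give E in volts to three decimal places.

+0.385 V

Mg²⁺/Mg is the cathode (higher E°), Ca²⁺/Ca the anode: E°cell = -2.37 − (-2.84) = +0.47 V, n = 2.
Overall: Mg²⁺(aq) + Ca(s) → Mg(s) + Ca²⁺(aq)
Q = [Ca²⁺] / ([Mg²⁺]); log Q = 2.861.
E = E° − (0.0592/n) log Q = +0.47 − (0.0592/2)(2.861) = +0.385 V.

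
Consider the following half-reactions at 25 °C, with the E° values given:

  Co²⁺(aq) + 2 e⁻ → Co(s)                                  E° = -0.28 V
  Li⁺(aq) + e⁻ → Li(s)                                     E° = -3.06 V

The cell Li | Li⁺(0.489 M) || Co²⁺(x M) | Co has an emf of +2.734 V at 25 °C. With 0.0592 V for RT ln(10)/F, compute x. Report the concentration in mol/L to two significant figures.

0.0067 M

Co²⁺/Co is the cathode, Li⁺/Li the anode: E°cell = +2.78 V, n = 2.
Overall reaction: Co²⁺(aq) + 2 Li(s) → Co(s) + 2 Li⁺(aq); Q = [Li⁺]^2/[Co²⁺]^1.
From E = E° − (0.0592/n) log Q: log Q = (E° − E)·n/0.0592 = (+2.78 − (+2.734))·2/0.0592 = 1.5541.
So 1·log[Co²⁺] = 2·log(0.489) − log Q = -0.6214 − (1.5541) = -2.1755; [Co²⁺] = 10^(-2.1755) ≈ 0.0067 M.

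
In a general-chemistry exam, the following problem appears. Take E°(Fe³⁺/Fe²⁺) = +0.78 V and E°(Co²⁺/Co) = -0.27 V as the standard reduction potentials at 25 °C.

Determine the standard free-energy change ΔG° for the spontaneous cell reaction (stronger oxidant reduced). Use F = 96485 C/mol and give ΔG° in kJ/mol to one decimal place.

Fe³⁺/Fe²⁺ (E° = +0.78 V) is the cathode; Co²⁺/Co (E° = -0.27 V) is the anode, so E°cell = +1.05 V.
Balancing electrons gives n = 2 (lcm of 1 and 2).
ΔG° = −nFE° = −(2)(96485)(+1.05) = -202,618 J = -202.6 kJ/mol.

-202.6 kJ/mol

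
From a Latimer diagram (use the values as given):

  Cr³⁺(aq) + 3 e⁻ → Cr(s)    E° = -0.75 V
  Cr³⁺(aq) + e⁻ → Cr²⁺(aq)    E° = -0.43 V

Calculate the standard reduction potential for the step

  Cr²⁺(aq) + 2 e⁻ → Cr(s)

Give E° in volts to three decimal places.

Sequential free energies add, so n₃E°₃ = n₁E°₁ + n₂E°₂.
With n₃ = 3, and the known step contributing 1×(-0.43) V, the unknown satisfies 2·E° = 3×(-0.75) − 1×(-0.43) = -1.820.
E° = -1.820 / 2 = -0.910 V.

-0.910 V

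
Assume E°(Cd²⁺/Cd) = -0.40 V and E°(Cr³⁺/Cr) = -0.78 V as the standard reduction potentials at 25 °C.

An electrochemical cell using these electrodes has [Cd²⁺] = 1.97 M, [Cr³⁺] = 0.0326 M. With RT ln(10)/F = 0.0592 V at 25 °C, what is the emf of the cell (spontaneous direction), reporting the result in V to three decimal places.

+0.418 V

Cd²⁺/Cd is the cathode (higher E°), Cr³⁺/Cr the anode: E°cell = -0.40 − (-0.78) = +0.38 V, n = 6.
Overall: 3 Cd²⁺(aq) + 2 Cr(s) → 3 Cd(s) + 2 Cr³⁺(aq)
Q = [Cr³⁺]^2 / ([Cd²⁺]^3); log Q = -3.857.
E = E° − (0.0592/n) log Q = +0.38 − (0.0592/6)(-3.857) = +0.418 V.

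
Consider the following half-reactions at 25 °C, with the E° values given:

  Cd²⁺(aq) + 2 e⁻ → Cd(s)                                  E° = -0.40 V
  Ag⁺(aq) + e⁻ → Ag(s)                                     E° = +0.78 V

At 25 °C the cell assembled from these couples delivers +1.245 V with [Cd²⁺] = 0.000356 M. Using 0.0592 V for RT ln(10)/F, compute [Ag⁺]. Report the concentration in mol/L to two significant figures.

0.24 M

Ag⁺/Ag is the cathode, Cd²⁺/Cd the anode: E°cell = +1.18 V, n = 2.
Overall reaction: 2 Ag⁺(aq) + Cd(s) → 2 Ag(s) + Cd²⁺(aq); Q = [Cd²⁺]^1/[Ag⁺]^2.
From E = E° − (0.0592/n) log Q: log Q = (E° − E)·n/0.0592 = (+1.18 − (+1.245))·2/0.0592 = -2.1959.
So 2·log[Ag⁺] = 1·log(0.000356) − log Q = -3.4486 − (-2.1959) = -1.2527; log[Ag⁺] = -1.2527 / 2 = -0.6263; [Ag⁺] = 10^(-0.6263) ≈ 0.24 M.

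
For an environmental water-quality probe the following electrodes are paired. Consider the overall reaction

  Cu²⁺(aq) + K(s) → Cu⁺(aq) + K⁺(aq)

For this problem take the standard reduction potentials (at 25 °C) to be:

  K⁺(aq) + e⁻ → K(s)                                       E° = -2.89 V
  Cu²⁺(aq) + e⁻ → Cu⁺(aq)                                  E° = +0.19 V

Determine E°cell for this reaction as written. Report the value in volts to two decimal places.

+3.08 V

The Cu²⁺/Cu⁺ couple has the higher reduction potential, so it is the cathode; K⁺/K is oxidised at the anode.
E°cell = E°(cathode) − E°(anode) = (+0.19) − (-2.89) = +3.08 V.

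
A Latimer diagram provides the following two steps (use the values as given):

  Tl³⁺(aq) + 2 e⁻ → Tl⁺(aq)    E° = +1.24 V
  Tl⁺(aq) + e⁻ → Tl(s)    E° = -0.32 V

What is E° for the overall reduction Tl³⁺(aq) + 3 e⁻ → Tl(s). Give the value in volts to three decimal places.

+0.720 V

Adding the free-energy changes (−nFE°) of the two steps gives −n₃FE°₃ = −n₁FE°₁ − n₂FE°₂.
E°₃ = (2×+1.24 + 1×-0.32) / 3 = (+2.160) / 3 = +0.720 V.
Simply averaging or adding the two E° values would be wrong; the electron-weighted sum is required.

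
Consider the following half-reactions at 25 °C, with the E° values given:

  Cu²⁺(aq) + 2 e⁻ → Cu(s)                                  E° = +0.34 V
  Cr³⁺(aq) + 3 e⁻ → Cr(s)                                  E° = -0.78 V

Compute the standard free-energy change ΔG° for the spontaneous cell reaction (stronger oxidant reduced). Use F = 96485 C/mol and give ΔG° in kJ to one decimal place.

-648.4 kJ

Cu²⁺/Cu (E° = +0.34 V) is the cathode; Cr³⁺/Cr (E° = -0.78 V) is the anode, so E°cell = +1.12 V.
Balancing electrons gives n = 6 (lcm of 2 and 3).
ΔG° = −nFE° = −(6)(96485)(+1.12) = -648,379 J = -648.4 kJ.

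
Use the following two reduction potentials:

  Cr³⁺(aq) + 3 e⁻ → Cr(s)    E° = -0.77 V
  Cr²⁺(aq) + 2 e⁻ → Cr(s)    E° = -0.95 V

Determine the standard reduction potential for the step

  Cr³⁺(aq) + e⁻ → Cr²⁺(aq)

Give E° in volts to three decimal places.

Sequential free energies add, so n₃E°₃ = n₁E°₁ + n₂E°₂.
With n₃ = 3, and the known step contributing 2×(-0.95) V, the unknown satisfies 1·E° = 3×(-0.77) − 2×(-0.95) = -0.410.
E° = -0.410 / 1 = -0.410 V.

-0.410 V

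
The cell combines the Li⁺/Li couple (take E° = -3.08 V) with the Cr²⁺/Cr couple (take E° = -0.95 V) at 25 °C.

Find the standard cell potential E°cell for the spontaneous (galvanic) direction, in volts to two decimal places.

+2.13 V

The Cr²⁺/Cr couple has the higher reduction potential, so it is the cathode; Li⁺/Li is oxidised at the anode.
E°cell = E°(cathode) − E°(anode) = (-0.95) − (-3.08) = +2.13 V.
Since E°cell > 0, the reaction is spontaneous under standard conditions.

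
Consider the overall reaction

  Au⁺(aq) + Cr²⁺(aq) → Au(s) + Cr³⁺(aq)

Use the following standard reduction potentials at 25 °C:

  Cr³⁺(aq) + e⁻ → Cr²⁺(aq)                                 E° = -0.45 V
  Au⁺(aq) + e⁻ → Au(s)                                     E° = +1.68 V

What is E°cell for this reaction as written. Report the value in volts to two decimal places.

+2.13 V

The Au⁺/Au couple has the higher reduction potential, so it is the cathode; Cr³⁺/Cr²⁺ is oxidised at the anode.
E°cell = E°(cathode) − E°(anode) = (+1.68) − (-0.45) = +2.13 V.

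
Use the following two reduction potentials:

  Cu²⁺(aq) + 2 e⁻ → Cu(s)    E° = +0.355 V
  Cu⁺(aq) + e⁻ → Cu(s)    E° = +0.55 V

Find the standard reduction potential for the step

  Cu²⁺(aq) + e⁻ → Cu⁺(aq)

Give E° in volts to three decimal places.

Sequential free energies add, so n₃E°₃ = n₁E°₁ + n₂E°₂.
With n₃ = 2, and the known step contributing 1×(+0.55) V, the unknown satisfies 1·E° = 2×(+0.355) − 1×(+0.55) = +0.160.
E° = +0.160 / 1 = +0.160 V.

+0.160 V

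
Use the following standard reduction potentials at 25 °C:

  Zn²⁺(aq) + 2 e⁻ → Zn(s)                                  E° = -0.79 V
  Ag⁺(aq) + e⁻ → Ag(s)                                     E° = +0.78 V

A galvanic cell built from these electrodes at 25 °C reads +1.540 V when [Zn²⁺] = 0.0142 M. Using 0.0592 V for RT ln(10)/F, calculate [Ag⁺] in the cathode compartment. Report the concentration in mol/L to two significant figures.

0.037 M

Ag⁺/Ag is the cathode, Zn²⁺/Zn the anode: E°cell = +1.57 V, n = 2.
Overall reaction: 2 Ag⁺(aq) + Zn(s) → 2 Ag(s) + Zn²⁺(aq); Q = [Zn²⁺]^1/[Ag⁺]^2.
From E = E° − (0.0592/n) log Q: log Q = (E° − E)·n/0.0592 = (+1.57 − (+1.540))·2/0.0592 = 1.0135.
So 2·log[Ag⁺] = 1·log(0.0142) − log Q = -1.8477 − (1.0135) = -2.8612; log[Ag⁺] = -2.8612 / 2 = -1.4306; [Ag⁺] = 10^(-1.4306) ≈ 0.037 M.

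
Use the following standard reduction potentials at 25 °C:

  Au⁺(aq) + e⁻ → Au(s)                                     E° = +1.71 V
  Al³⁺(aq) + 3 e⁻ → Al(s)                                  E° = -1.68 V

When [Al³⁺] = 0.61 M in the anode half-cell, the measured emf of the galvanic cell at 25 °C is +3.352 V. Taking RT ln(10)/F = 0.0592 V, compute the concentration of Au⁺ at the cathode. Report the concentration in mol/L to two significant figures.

0.19 M

Au⁺/Au is the cathode, Al³⁺/Al the anode: E°cell = +3.39 V, n = 3.
Overall reaction: 3 Au⁺(aq) + Al(s) → 3 Au(s) + Al³⁺(aq); Q = [Al³⁺]^1/[Au⁺]^3.
From E = E° − (0.0592/n) log Q: log Q = (E° − E)·n/0.0592 = (+3.39 − (+3.352))·3/0.0592 = 1.9257.
So 3·log[Au⁺] = 1·log(0.61) − log Q = -0.2147 − (1.9257) = -2.1404; log[Au⁺] = -2.1404 / 3 = -0.7135; [Au⁺] = 10^(-0.7135) ≈ 0.19 M.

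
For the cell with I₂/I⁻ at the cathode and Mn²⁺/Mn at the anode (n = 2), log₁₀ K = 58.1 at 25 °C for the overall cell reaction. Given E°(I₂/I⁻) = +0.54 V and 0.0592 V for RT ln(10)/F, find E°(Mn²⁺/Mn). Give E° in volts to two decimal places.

E°cell = (0.0592/n)·log K = (0.0592/2)(58.1) = +1.720 V.
Since I₂/I⁻ is the cathode and Mn²⁺/Mn the anode, E°cell = E°(I₂/I⁻) − E°(Mn²⁺/Mn).
So E°(Mn²⁺/Mn) = E°(I₂/I⁻) − E°cell = (+0.54) − (+1.720) = -1.18 V.

-1.18 V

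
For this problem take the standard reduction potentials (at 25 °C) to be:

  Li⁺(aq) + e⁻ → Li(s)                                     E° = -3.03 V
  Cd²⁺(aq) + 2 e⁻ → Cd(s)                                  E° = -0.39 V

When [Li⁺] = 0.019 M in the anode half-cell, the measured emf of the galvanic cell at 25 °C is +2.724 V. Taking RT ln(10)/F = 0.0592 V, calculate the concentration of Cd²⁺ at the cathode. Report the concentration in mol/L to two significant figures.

Cd²⁺/Cd is the cathode, Li⁺/Li the anode: E°cell = +2.64 V, n = 2.
Overall reaction: Cd²⁺(aq) + 2 Li(s) → Cd(s) + 2 Li⁺(aq); Q = [Li⁺]^2/[Cd²⁺]^1.
From E = E° − (0.0592/n) log Q: log Q = (E° − E)·n/0.0592 = (+2.64 − (+2.724))·2/0.0592 = -2.8378.
So 1·log[Cd²⁺] = 2·log(0.019) − log Q = -3.4425 − (-2.8378) = -0.6047; [Cd²⁺] = 10^(-0.6047) ≈ 0.25 M.

0.25 M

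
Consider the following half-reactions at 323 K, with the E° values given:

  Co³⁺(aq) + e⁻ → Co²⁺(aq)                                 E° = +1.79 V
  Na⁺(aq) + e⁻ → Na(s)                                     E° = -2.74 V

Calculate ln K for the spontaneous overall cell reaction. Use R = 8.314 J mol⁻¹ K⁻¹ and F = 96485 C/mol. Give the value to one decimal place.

162.8

Cathode: Co³⁺/Co²⁺; anode: Na⁺/Na. E°cell = (+1.79) − (-2.74) = +4.53 V, with n = 1.
ΔG° = −nFE° = −RT ln K, so ln K = nFE°/(RT) = (1)(96485)(+4.53) / ((8.314)(323)) = 162.759.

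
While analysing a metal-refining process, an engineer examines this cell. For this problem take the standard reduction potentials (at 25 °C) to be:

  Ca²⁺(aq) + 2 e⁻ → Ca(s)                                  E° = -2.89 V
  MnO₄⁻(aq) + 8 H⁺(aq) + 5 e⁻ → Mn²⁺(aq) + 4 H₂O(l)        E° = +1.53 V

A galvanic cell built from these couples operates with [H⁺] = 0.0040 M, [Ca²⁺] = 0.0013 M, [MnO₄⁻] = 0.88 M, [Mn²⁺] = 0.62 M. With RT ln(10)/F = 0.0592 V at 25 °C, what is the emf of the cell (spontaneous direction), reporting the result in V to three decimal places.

+4.280 V

MnO₄⁻/Mn²⁺ is the cathode (higher E°), Ca²⁺/Ca the anode: E°cell = +1.53 − (-2.89) = +4.42 V, n = 10.
Overall: 2 MnO₄⁻(aq) + 16 H⁺(aq) + 5 Ca(s) → 2 Mn²⁺(aq) + 8 H₂O(l) + 5 Ca²⁺(aq)
Q = [Mn²⁺]^2·[Ca²⁺]^5 / ([MnO₄⁻]^2·[H⁺]^16); log Q = 23.633.
E = E° − (0.0592/n) log Q = +4.42 − (0.0592/10)(23.633) = +4.280 V.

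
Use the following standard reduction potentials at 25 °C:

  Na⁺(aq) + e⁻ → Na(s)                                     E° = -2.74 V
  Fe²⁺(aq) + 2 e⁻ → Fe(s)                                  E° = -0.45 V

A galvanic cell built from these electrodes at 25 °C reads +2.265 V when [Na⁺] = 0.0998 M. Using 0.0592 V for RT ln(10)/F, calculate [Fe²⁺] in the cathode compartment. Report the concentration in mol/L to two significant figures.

Fe²⁺/Fe is the cathode, Na⁺/Na the anode: E°cell = +2.29 V, n = 2.
Overall reaction: Fe²⁺(aq) + 2 Na(s) → Fe(s) + 2 Na⁺(aq); Q = [Na⁺]^2/[Fe²⁺]^1.
From E = E° − (0.0592/n) log Q: log Q = (E° − E)·n/0.0592 = (+2.29 − (+2.265))·2/0.0592 = 0.8446.
So 1·log[Fe²⁺] = 2·log(0.0998) − log Q = -2.0017 − (0.8446) = -2.8463; [Fe²⁺] = 10^(-2.8463) ≈ 0.0014 M.

0.0014 M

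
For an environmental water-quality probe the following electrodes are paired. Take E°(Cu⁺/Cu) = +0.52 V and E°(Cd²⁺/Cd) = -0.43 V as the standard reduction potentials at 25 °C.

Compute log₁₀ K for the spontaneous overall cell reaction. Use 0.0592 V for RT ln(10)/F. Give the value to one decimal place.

Cathode: Cu⁺/Cu; anode: Cd²⁺/Cd. E°cell = +0.95 V, n = 2.
log K = nE°cell / 0.0592 = (2)(+0.95) / 0.0592 = 32.1.

32.1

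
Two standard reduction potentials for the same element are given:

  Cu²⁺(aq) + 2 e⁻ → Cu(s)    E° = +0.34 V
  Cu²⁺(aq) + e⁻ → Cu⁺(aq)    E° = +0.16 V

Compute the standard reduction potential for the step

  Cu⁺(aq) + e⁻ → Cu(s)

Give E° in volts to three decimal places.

Sequential free energies add, so n₃E°₃ = n₁E°₁ + n₂E°₂.
With n₃ = 2, and the known step contributing 1×(+0.16) V, the unknown satisfies 1·E° = 2×(+0.34) − 1×(+0.16) = +0.520.
E° = +0.520 / 1 = +0.520 V.

+0.520 V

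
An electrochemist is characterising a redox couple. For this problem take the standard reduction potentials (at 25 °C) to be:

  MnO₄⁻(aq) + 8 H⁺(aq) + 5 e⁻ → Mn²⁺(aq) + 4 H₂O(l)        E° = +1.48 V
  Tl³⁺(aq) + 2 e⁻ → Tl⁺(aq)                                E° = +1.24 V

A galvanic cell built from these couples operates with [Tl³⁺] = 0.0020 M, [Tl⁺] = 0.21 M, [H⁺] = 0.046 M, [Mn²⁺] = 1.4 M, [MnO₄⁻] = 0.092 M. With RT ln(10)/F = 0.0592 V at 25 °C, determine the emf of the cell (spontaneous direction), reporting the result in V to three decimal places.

MnO₄⁻/Mn²⁺ is the cathode (higher E°), Tl³⁺/Tl⁺ the anode: E°cell = +1.48 − (+1.24) = +0.24 V, n = 10.
Overall: 2 MnO₄⁻(aq) + 16 H⁺(aq) + 5 Tl⁺(aq) → 2 Mn²⁺(aq) + 8 H₂O(l) + 5 Tl³⁺(aq)
Q = [Mn²⁺]^2·[Tl³⁺]^5 / ([MnO₄⁻]^2·[H⁺]^16·[Tl⁺]^5); log Q = 13.655.
E = E° − (0.0592/n) log Q = +0.24 − (0.0592/10)(13.655) = +0.159 V.

+0.159 V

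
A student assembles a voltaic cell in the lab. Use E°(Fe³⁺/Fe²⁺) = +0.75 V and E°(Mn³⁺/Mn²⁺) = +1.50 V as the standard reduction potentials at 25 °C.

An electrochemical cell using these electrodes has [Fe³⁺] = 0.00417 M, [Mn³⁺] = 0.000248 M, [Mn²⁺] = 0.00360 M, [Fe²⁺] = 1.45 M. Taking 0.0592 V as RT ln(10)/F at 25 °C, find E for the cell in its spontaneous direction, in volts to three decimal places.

Mn³⁺/Mn²⁺ is the cathode (higher E°), Fe³⁺/Fe²⁺ the anode: E°cell = +1.50 − (+0.75) = +0.75 V, n = 1.
Overall: Mn³⁺(aq) + Fe²⁺(aq) → Mn²⁺(aq) + Fe³⁺(aq)
Q = [Mn²⁺]·[Fe³⁺] / ([Mn³⁺]·[Fe²⁺]); log Q = -1.379.
E = E° − (0.0592/n) log Q = +0.75 − (0.0592/1)(-1.379) = +0.832 V.

+0.832 V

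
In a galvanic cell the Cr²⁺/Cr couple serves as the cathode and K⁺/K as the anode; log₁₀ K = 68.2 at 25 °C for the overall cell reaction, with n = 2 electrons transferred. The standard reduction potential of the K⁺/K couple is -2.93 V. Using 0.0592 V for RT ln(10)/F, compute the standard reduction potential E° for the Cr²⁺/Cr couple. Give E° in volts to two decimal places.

-0.91 V

E°cell = (0.0592/n)·log K = (0.0592/2)(68.2) = +2.019 V.
Since Cr²⁺/Cr is the cathode and K⁺/K the anode, E°cell = E°(Cr²⁺/Cr) − E°(K⁺/K).
So E°(Cr²⁺/Cr) = E°cell + E°(K⁺/K) = +2.019 + (-2.93) = -0.91 V.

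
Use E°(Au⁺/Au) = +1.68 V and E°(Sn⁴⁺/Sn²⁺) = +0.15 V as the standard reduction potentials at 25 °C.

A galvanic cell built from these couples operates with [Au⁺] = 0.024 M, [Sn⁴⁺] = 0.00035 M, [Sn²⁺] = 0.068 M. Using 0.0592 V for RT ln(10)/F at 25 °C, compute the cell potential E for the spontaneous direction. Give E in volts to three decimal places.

+1.502 V

Au⁺/Au is the cathode (higher E°), Sn⁴⁺/Sn²⁺ the anode: E°cell = +1.68 − (+0.15) = +1.53 V, n = 2.
Overall: 2 Au⁺(aq) + Sn²⁺(aq) → 2 Au(s) + Sn⁴⁺(aq)
Q = [Sn⁴⁺] / ([Au⁺]^2·[Sn²⁺]); log Q = 0.951.
E = E° − (0.0592/n) log Q = +1.53 − (0.0592/2)(0.951) = +1.502 V.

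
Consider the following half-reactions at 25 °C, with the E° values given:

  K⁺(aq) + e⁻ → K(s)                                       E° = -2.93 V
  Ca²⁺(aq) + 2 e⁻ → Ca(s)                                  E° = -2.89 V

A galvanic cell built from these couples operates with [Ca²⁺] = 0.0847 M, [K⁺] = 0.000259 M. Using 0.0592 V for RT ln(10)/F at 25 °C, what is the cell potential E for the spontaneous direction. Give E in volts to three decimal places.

+0.221 V

Ca²⁺/Ca is the cathode (higher E°), K⁺/K the anode: E°cell = -2.89 − (-2.93) = +0.04 V, n = 2.
Overall: Ca²⁺(aq) + 2 K(s) → Ca(s) + 2 K⁺(aq)
Q = [K⁺]^2 / ([Ca²⁺]); log Q = -6.101.
E = E° − (0.0592/n) log Q = +0.04 − (0.0592/2)(-6.101) = +0.221 V.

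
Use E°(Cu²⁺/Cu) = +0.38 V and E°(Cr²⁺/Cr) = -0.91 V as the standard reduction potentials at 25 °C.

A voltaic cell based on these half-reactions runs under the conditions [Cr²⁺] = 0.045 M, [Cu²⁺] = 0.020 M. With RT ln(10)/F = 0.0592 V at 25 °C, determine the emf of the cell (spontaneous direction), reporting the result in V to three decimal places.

+1.280 V

Cu²⁺/Cu is the cathode (higher E°), Cr²⁺/Cr the anode: E°cell = +0.38 − (-0.91) = +1.29 V, n = 2.
Overall: Cu²⁺(aq) + Cr(s) → Cu(s) + Cr²⁺(aq)
Q = [Cr²⁺] / ([Cu²⁺]); log Q = 0.352.
E = E° − (0.0592/n) log Q = +1.29 − (0.0592/2)(0.352) = +1.280 V.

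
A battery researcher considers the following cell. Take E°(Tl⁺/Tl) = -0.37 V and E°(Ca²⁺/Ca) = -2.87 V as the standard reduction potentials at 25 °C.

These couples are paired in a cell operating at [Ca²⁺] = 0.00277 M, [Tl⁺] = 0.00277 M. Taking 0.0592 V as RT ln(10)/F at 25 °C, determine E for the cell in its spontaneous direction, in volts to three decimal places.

Tl⁺/Tl is the cathode (higher E°), Ca²⁺/Ca the anode: E°cell = -0.37 − (-2.87) = +2.50 V, n = 2.
Overall: 2 Tl⁺(aq) + Ca(s) → 2 Tl(s) + Ca²⁺(aq)
Q = [Ca²⁺] / ([Tl⁺]^2); log Q = 2.558.
E = E° − (0.0592/n) log Q = +2.50 − (0.0592/2)(2.558) = +2.424 V.

+2.424 V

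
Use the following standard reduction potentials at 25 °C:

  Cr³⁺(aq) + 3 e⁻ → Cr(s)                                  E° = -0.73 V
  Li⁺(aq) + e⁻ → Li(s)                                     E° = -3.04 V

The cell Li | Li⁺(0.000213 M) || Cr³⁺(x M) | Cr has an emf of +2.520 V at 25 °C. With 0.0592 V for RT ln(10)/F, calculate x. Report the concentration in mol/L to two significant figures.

Cr³⁺/Cr is the cathode, Li⁺/Li the anode: E°cell = +2.31 V, n = 3.
Overall reaction: Cr³⁺(aq) + 3 Li(s) → Cr(s) + 3 Li⁺(aq); Q = [Li⁺]^3/[Cr³⁺]^1.
From E = E° − (0.0592/n) log Q: log Q = (E° − E)·n/0.0592 = (+2.31 − (+2.520))·3/0.0592 = -10.6419.
So 1·log[Cr³⁺] = 3·log(0.000213) − log Q = -11.0149 − (-10.6419) = -0.3730; [Cr³⁺] = 10^(-0.3730) ≈ 0.42 M.

0.42 M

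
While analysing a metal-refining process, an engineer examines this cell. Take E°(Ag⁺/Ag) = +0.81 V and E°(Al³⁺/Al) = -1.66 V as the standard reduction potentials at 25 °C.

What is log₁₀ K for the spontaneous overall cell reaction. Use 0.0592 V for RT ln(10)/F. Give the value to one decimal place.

Cathode: Ag⁺/Ag; anode: Al³⁺/Al. E°cell = +2.47 V, n = 3.
log K = nE°cell / 0.0592 = (3)(+2.47) / 0.0592 = 125.2.

125.2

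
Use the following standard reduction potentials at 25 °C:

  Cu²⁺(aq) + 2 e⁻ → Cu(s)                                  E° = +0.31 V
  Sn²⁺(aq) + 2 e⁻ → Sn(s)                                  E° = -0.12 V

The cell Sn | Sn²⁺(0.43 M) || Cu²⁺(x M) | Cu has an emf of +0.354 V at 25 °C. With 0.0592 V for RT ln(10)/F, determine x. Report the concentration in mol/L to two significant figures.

0.0012 M

Cu²⁺/Cu is the cathode, Sn²⁺/Sn the anode: E°cell = +0.43 V, n = 2.
Overall reaction: Cu²⁺(aq) + Sn(s) → Cu(s) + Sn²⁺(aq); Q = [Sn²⁺]^1/[Cu²⁺]^1.
From E = E° − (0.0592/n) log Q: log Q = (E° − E)·n/0.0592 = (+0.43 − (+0.354))·2/0.0592 = 2.5676.
So 1·log[Cu²⁺] = 1·log(0.43) − log Q = -0.3665 − (2.5676) = -2.9341; [Cu²⁺] = 10^(-2.9341) ≈ 0.0012 M.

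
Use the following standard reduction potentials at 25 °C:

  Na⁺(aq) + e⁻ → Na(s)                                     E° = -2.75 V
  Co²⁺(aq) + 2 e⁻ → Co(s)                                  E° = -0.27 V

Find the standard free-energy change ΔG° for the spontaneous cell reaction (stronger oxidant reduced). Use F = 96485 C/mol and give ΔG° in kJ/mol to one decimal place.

-478.6 kJ/mol

Co²⁺/Co (E° = -0.27 V) is the cathode; Na⁺/Na (E° = -2.75 V) is the anode, so E°cell = +2.48 V.
Balancing electrons gives n = 2 (lcm of 2 and 1).
ΔG° = −nFE° = −(2)(96485)(+2.48) = -478,566 J = -478.6 kJ/mol.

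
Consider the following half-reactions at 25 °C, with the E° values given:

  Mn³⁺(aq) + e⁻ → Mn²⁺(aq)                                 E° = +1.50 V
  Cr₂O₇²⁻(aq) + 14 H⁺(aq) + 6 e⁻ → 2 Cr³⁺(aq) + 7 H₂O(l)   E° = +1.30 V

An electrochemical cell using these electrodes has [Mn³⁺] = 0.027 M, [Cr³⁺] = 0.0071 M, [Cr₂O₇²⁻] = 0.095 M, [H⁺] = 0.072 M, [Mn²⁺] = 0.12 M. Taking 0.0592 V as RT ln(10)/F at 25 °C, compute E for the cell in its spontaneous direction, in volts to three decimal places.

+0.287 V

Mn³⁺/Mn²⁺ is the cathode (higher E°), Cr₂O₇²⁻/Cr³⁺ the anode: E°cell = +1.50 − (+1.30) = +0.20 V, n = 6.
Overall: 6 Mn³⁺(aq) + 2 Cr³⁺(aq) + 7 H₂O(l) → 6 Mn²⁺(aq) + Cr₂O₇²⁻(aq) + 14 H⁺(aq)
Q = [Mn²⁺]^6·[Cr₂O₇²⁻]·[H⁺]^14 / ([Mn³⁺]^6·[Cr³⁺]^2); log Q = -8.835.
E = E° − (0.0592/n) log Q = +0.20 − (0.0592/6)(-8.835) = +0.287 V.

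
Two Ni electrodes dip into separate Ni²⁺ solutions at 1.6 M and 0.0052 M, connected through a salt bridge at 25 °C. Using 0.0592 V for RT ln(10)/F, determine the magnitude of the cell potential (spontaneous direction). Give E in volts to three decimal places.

For a concentration cell E°cell = 0. The 1.6 M side is the cathode (reduction is favoured where [Ni²⁺] is higher).
With n = 2, E = −(0.0592/2) log([Ni²⁺]ₐₙ/[Ni²⁺]꜀ₐₜ) = −(0.0592/2) log(0.0052/1.6) = −(0.0592/2)(-2.488) = +0.074 V.

+0.074 V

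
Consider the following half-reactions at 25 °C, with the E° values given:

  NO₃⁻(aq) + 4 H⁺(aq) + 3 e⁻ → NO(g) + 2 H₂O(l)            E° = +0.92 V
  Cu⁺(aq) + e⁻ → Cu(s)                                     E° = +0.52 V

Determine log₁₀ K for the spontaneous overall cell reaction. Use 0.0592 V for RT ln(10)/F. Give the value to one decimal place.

Cathode: NO₃⁻/NO; anode: Cu⁺/Cu. E°cell = +0.40 V, n = 3.
log K = nE°cell / 0.0592 = (3)(+0.40) / 0.0592 = 20.3.

20.3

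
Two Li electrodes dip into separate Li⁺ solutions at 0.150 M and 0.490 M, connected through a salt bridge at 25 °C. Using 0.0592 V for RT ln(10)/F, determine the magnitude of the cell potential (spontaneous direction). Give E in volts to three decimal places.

For a concentration cell E°cell = 0. The 0.490 M side is the cathode (reduction is favoured where [Li⁺] is higher).
With n = 1, E = −(0.0592/1) log([Li⁺]ₐₙ/[Li⁺]꜀ₐₜ) = −(0.0592/1) log(0.15/0.49) = −(0.0592/1)(-0.514) = +0.030 V.

+0.030 V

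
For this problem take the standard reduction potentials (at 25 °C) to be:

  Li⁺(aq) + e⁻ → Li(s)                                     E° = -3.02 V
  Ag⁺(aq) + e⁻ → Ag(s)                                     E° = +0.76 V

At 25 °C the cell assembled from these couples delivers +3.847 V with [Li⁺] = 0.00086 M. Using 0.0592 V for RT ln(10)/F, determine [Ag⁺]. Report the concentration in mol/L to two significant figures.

Ag⁺/Ag is the cathode, Li⁺/Li the anode: E°cell = +3.78 V, n = 1.
Overall reaction: Ag⁺(aq) + Li(s) → Ag(s) + Li⁺(aq); Q = [Li⁺]^1/[Ag⁺]^1.
From E = E° − (0.0592/n) log Q: log Q = (E° − E)·n/0.0592 = (+3.78 − (+3.847))·1/0.0592 = -1.1318.
So 1·log[Ag⁺] = 1·log(0.00086) − log Q = -3.0655 − (-1.1318) = -1.9337; [Ag⁺] = 10^(-1.9337) ≈ 0.012 M.

0.012 M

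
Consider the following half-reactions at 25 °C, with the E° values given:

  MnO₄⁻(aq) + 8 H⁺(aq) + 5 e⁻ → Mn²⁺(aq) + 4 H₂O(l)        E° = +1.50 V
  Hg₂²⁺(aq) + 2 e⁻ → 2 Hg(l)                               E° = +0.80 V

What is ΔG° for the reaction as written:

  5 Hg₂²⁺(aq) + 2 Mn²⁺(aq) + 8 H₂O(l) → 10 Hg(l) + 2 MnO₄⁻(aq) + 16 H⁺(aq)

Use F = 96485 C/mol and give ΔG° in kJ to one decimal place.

As written, Hg₂²⁺/Hg is reduced (cathode) and MnO₄⁻/Mn²⁺ is oxidised (anode), so E°cell = (+0.80) − (+1.50) = -0.70 V.
Balancing electrons gives n = 10.
ΔG° = −nFE° = −(10)(96485)(-0.70) = 675,395 J = +675.4 kJ.

+675.4 kJ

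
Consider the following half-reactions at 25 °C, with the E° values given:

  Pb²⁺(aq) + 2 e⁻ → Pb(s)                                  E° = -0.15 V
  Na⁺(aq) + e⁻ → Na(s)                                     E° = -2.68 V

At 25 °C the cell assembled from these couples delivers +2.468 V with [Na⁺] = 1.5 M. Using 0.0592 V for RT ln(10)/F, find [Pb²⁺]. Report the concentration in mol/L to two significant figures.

Pb²⁺/Pb is the cathode, Na⁺/Na the anode: E°cell = +2.53 V, n = 2.
Overall reaction: Pb²⁺(aq) + 2 Na(s) → Pb(s) + 2 Na⁺(aq); Q = [Na⁺]^2/[Pb²⁺]^1.
From E = E° − (0.0592/n) log Q: log Q = (E° − E)·n/0.0592 = (+2.53 − (+2.468))·2/0.0592 = 2.0946.
So 1·log[Pb²⁺] = 2·log(1.5) − log Q = 0.3522 − (2.0946) = -1.7424; [Pb²⁺] = 10^(-1.7424) ≈ 0.018 M.

0.018 M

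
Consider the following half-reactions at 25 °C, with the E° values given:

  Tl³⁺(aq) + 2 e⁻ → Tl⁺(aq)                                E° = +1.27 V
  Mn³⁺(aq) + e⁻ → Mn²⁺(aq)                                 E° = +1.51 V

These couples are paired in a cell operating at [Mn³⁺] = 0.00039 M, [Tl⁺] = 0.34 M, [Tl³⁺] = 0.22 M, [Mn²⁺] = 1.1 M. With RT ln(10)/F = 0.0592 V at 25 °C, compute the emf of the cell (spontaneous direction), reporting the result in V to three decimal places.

Mn³⁺/Mn²⁺ is the cathode (higher E°), Tl³⁺/Tl⁺ the anode: E°cell = +1.51 − (+1.27) = +0.24 V, n = 2.
Overall: 2 Mn³⁺(aq) + Tl⁺(aq) → 2 Mn²⁺(aq) + Tl³⁺(aq)
Q = [Mn²⁺]^2·[Tl³⁺] / ([Mn³⁺]^2·[Tl⁺]); log Q = 6.712.
E = E° − (0.0592/n) log Q = +0.24 − (0.0592/2)(6.712) = +0.041 V.

+0.041 V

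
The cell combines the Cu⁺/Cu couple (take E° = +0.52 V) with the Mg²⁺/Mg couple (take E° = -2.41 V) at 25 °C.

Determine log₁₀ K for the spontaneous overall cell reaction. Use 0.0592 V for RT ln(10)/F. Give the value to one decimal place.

Cathode: Cu⁺/Cu; anode: Mg²⁺/Mg. E°cell = +2.93 V, n = 2.
log K = nE°cell / 0.0592 = (2)(+2.93) / 0.0592 = 99.0.

99.0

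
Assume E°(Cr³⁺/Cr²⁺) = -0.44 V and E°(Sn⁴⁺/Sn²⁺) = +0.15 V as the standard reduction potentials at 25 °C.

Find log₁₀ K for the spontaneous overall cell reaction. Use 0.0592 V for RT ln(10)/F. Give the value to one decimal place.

19.9

Cathode: Sn⁴⁺/Sn²⁺; anode: Cr³⁺/Cr²⁺. E°cell = +0.59 V, n = 2.
log K = nE°cell / 0.0592 = (2)(+0.59) / 0.0592 = 19.9.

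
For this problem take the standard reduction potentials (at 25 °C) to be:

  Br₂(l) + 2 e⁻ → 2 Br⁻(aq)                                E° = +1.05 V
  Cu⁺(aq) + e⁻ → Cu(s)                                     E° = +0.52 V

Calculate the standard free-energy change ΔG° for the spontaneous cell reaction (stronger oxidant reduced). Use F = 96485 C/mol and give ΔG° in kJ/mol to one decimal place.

-102.3 kJ/mol

Br₂/Br⁻ (E° = +1.05 V) is the cathode; Cu⁺/Cu (E° = +0.52 V) is the anode, so E°cell = +0.53 V.
Balancing electrons gives n = 2 (lcm of 2 and 1).
ΔG° = −nFE° = −(2)(96485)(+0.53) = -102,274 J = -102.3 kJ/mol.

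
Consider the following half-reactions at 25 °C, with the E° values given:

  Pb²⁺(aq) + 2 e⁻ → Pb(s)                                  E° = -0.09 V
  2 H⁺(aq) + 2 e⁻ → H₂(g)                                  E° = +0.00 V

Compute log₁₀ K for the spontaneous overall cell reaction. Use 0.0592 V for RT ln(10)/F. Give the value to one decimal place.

Cathode: H⁺/H₂; anode: Pb²⁺/Pb. E°cell = +0.09 V, n = 2.
log K = nE°cell / 0.0592 = (2)(+0.09) / 0.0592 = 3.0.

3.0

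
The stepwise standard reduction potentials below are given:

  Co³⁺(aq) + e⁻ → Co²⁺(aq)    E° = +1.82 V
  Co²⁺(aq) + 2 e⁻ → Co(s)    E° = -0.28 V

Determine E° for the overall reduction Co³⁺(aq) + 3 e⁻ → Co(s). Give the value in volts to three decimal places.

Adding the free-energy changes (−nFE°) of the two steps gives −n₃FE°₃ = −n₁FE°₁ − n₂FE°₂.
E°₃ = (1×+1.82 + 2×-0.28) / 3 = (+1.260) / 3 = +0.420 V.

+0.420 V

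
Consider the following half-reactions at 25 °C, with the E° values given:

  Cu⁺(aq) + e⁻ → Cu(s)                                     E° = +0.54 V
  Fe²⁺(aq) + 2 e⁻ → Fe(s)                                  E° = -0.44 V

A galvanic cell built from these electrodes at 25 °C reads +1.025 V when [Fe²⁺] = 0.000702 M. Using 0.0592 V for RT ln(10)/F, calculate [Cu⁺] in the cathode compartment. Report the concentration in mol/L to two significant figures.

Cu⁺/Cu is the cathode, Fe²⁺/Fe the anode: E°cell = +0.98 V, n = 2.
Overall reaction: 2 Cu⁺(aq) + Fe(s) → 2 Cu(s) + Fe²⁺(aq); Q = [Fe²⁺]^1/[Cu⁺]^2.
From E = E° − (0.0592/n) log Q: log Q = (E° − E)·n/0.0592 = (+0.98 − (+1.025))·2/0.0592 = -1.5203.
So 2·log[Cu⁺] = 1·log(0.000702) − log Q = -3.1537 − (-1.5203) = -1.6334; log[Cu⁺] = -1.6334 / 2 = -0.8167; [Cu⁺] = 10^(-0.8167) ≈ 0.15 M.

0.15 M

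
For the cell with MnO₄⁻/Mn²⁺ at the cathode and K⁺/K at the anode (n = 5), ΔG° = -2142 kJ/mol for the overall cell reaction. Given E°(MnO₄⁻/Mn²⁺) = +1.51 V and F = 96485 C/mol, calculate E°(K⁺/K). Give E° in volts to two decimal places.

-2.93 V

E°cell = −ΔG°/(nF) = −(-2142×10³)/((5)(96485)) = +4.440 V.
Since MnO₄⁻/Mn²⁺ is the cathode and K⁺/K the anode, E°cell = E°(MnO₄⁻/Mn²⁺) − E°(K⁺/K).
So E°(K⁺/K) = E°(MnO₄⁻/Mn²⁺) − E°cell = (+1.51) − (+4.440) = -2.93 V.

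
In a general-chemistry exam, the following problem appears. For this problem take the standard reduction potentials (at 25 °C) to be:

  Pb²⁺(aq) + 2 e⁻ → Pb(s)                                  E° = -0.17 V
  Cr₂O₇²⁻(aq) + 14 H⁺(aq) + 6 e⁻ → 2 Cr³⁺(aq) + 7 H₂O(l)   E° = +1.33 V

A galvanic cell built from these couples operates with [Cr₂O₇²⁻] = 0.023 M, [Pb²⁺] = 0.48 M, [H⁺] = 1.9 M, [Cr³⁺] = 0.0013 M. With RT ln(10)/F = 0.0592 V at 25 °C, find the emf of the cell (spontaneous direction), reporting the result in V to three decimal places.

Cr₂O₇²⁻/Cr³⁺ is the cathode (higher E°), Pb²⁺/Pb the anode: E°cell = +1.33 − (-0.17) = +1.50 V, n = 6.
Overall: Cr₂O₇²⁻(aq) + 14 H⁺(aq) + 3 Pb(s) → 2 Cr³⁺(aq) + 7 H₂O(l) + 3 Pb²⁺(aq)
Q = [Cr³⁺]^2·[Pb²⁺]^3 / ([Cr₂O₇²⁻]·[H⁺]^14); log Q = -8.993.
E = E° − (0.0592/n) log Q = +1.50 − (0.0592/6)(-8.993) = +1.589 V.

+1.589 V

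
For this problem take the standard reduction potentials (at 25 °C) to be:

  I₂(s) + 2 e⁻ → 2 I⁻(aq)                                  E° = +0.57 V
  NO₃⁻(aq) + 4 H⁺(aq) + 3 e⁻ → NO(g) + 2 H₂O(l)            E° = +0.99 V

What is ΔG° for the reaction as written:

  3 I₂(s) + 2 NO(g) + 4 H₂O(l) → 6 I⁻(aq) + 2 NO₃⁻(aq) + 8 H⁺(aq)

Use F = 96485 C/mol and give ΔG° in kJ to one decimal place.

+243.1 kJ

As written, I₂/I⁻ is reduced (cathode) and NO₃⁻/NO is oxidised (anode), so E°cell = (+0.57) − (+0.99) = -0.42 V.
Balancing electrons gives n = 6.
ΔG° = −nFE° = −(6)(96485)(-0.42) = 243,142 J = +243.1 kJ.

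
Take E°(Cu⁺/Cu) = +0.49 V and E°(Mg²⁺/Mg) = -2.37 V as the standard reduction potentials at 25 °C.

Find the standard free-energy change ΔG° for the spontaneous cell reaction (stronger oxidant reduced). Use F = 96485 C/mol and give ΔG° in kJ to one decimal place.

Cu⁺/Cu (E° = +0.49 V) is the cathode; Mg²⁺/Mg (E° = -2.37 V) is the anode, so E°cell = +2.86 V.
Balancing electrons gives n = 2 (lcm of 1 and 2).
ΔG° = −nFE° = −(2)(96485)(+2.86) = -551,894 J = -551.9 kJ.

-551.9 kJ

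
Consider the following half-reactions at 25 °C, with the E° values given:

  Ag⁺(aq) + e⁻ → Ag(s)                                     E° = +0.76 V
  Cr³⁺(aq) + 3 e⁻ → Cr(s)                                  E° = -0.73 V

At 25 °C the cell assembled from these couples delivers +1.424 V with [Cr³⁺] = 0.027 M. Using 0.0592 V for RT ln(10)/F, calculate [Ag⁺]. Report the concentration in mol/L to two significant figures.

0.023 M

Ag⁺/Ag is the cathode, Cr³⁺/Cr the anode: E°cell = +1.49 V, n = 3.
Overall reaction: 3 Ag⁺(aq) + Cr(s) → 3 Ag(s) + Cr³⁺(aq); Q = [Cr³⁺]^1/[Ag⁺]^3.
From E = E° − (0.0592/n) log Q: log Q = (E° − E)·n/0.0592 = (+1.49 − (+1.424))·3/0.0592 = 3.3446.
So 3·log[Ag⁺] = 1·log(0.027) − log Q = -1.5686 − (3.3446) = -4.9132; log[Ag⁺] = -4.9132 / 3 = -1.6377; [Ag⁺] = 10^(-1.6377) ≈ 0.023 M.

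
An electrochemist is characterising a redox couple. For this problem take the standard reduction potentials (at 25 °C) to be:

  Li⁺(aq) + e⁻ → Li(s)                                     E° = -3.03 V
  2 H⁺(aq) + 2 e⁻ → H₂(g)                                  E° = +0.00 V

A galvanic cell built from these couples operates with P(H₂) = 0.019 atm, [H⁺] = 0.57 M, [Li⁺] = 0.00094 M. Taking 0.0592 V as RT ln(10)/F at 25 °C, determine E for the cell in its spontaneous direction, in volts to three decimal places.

+3.246 V

H⁺/H₂ is the cathode (higher E°), Li⁺/Li the anode: E°cell = +0.00 − (-3.03) = +3.03 V, n = 2.
Overall: 2 H⁺(aq) + 2 Li(s) → H₂(g) + 2 Li⁺(aq)
Q = P(H₂)·[Li⁺]^2 / ([H⁺]^2); log Q = -7.287.
E = E° − (0.0592/n) log Q = +3.03 − (0.0592/2)(-7.287) = +3.246 V.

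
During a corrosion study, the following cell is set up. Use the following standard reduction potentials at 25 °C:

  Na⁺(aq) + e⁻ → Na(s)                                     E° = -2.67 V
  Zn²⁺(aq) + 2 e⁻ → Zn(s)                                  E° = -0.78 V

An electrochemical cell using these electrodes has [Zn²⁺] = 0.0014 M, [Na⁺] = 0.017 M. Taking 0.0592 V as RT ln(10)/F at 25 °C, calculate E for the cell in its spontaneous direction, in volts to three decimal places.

Zn²⁺/Zn is the cathode (higher E°), Na⁺/Na the anode: E°cell = -0.78 − (-2.67) = +1.89 V, n = 2.
Overall: Zn²⁺(aq) + 2 Na(s) → Zn(s) + 2 Na⁺(aq)
Q = [Na⁺]^2 / ([Zn²⁺]); log Q = -0.685.
E = E° − (0.0592/n) log Q = +1.89 − (0.0592/2)(-0.685) = +1.910 V.

+1.910 V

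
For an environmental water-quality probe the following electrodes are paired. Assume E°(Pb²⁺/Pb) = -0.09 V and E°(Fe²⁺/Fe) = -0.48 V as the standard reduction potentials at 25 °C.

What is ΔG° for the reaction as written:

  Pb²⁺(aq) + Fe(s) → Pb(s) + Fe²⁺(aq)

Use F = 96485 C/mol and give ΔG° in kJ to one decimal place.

-75.3 kJ

As written, Pb²⁺/Pb is reduced (cathode) and Fe²⁺/Fe is oxidised (anode), so E°cell = (-0.09) − (-0.48) = +0.39 V.
Balancing electrons gives n = 2.
ΔG° = −nFE° = −(2)(96485)(+0.39) = -75,258 J = -75.3 kJ.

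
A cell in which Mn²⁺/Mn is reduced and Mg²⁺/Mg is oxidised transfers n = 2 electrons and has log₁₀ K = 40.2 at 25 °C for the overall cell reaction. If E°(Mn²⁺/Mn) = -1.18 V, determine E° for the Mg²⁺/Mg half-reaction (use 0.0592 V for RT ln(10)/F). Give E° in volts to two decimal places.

E°cell = (0.0592/n)·log K = (0.0592/2)(40.2) = +1.190 V.
Since Mn²⁺/Mn is the cathode and Mg²⁺/Mg the anode, E°cell = E°(Mn²⁺/Mn) − E°(Mg²⁺/Mg).
So E°(Mg²⁺/Mg) = E°(Mn²⁺/Mn) − E°cell = (-1.18) − (+1.190) = -2.37 V.

-2.37 V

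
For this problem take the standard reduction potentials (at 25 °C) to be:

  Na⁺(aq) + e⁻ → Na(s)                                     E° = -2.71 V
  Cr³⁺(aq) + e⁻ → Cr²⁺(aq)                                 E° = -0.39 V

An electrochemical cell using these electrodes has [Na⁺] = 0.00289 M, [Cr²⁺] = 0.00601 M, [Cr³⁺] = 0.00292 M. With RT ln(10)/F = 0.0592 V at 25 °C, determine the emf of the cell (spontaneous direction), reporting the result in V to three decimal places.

Cr³⁺/Cr²⁺ is the cathode (higher E°), Na⁺/Na the anode: E°cell = -0.39 − (-2.71) = +2.32 V, n = 1.
Overall: Cr³⁺(aq) + Na(s) → Cr²⁺(aq) + Na⁺(aq)
Q = [Cr²⁺]·[Na⁺] / ([Cr³⁺]); log Q = -2.226.
E = E° − (0.0592/n) log Q = +2.32 − (0.0592/1)(-2.226) = +2.452 V.

+2.452 V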